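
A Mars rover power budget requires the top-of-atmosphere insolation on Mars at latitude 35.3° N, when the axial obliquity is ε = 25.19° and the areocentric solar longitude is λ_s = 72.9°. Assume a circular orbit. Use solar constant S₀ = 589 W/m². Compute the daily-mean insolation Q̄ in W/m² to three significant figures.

sin δ = sin 25.19° × sin 72.9° = 0.40681, so δ = +24.004°.
cos H₀ = −tan(+35.3°) tan(+24.004°) = -0.3153, H₀ = 1.8916 rad.
Bracket: H₀ sin φ sin δ + cos φ cos δ sin H₀ = 1.8916×0.57786×0.40681 + 0.81614×0.91351×0.94899 = 0.444676 + 0.707521 = 1.152197.
Q̄ = (S₀/π) × [bracket] = (589/π) × 1.152197 = 216.0 W/m².

Q̄ ≈ 216 W/m²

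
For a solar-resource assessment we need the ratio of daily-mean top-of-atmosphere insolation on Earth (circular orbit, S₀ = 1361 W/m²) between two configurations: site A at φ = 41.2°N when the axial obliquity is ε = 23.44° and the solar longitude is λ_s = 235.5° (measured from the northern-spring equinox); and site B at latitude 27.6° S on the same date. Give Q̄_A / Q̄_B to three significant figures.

Q̄_A / Q̄_B ≈ 0.371

— Configuration A (φ=+41.2°):
Solar declination: sin δ = sin ε · sin λ_s = sin 23.44° × sin 235.5° = -0.32783, so δ = -19.137°.
cos H₀ = −tan(+41.2°) tan(-19.137°) = 0.3038, H₀ = 1.2621 rad.
Bracket: H₀ sin φ sin δ + cos φ cos δ sin H₀ = 1.2621×0.65869×-0.32783 + 0.75241×0.94474×0.95274 = -0.272536 + 0.677238 = 0.404702.
Q̄ = (S₀/π) × [bracket] = (1361/π) × 0.404702 = 175.32 W/m².
— Configuration B (φ=-27.6°):
cos H₀ = −tan(-27.6°) tan(-19.137°) = -0.1814, H₀ = 1.7532 rad.
Bracket: H₀ sin φ sin δ + cos φ cos δ sin H₀ = 1.7532×-0.46330×-0.32783 + 0.88620×0.94474×0.98341 = 0.266282 + 0.823339 = 1.089621.
Q̄ = (S₀/π) × [bracket] = (1361/π) × 1.089621 = 472.05 W/m².
Ratio Q̄_A / Q̄_B = 175.32 / 472.05 = 0.3714.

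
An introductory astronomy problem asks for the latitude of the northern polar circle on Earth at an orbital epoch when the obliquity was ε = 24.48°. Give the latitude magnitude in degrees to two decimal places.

65.52°

The polar circle is the lowest latitude that experiences at least one full rotation of continuous daylight at the northern-summer solstice; it lies at |φ| = 90° − ε = 90° − 24.48° = 65.52°.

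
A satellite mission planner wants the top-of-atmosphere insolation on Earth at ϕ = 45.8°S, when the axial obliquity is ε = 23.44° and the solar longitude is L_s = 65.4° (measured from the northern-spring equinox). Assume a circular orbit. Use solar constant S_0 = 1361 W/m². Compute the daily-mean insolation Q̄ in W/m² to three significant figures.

Q̄ ≈ 128 W/m²

Solar declination: sin δ = sin ε · sin L_s = sin 23.44° × sin 65.4° = 0.36168, so δ = +21.204°.
cos h₀ = −tan(-45.8°) tan(+21.204°) = 0.3989, h₀ = 1.1604 rad.
Bracket: h₀ sin ϕ sin δ + cos ϕ cos δ sin h₀ = 1.1604×-0.71691×0.36168 + 0.69717×0.93230×0.91698 = -0.300882 + 0.596011 = 0.295129.
Q̄ = (S_0/π) × [bracket] = (1361/π) × 0.295129 = 127.9 W/m².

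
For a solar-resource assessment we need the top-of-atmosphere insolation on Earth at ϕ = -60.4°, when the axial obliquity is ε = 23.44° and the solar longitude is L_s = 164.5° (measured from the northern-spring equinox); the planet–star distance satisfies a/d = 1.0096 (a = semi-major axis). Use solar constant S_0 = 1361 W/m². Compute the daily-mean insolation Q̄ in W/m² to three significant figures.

Solar declination: sin δ = sin ε · sin L_s = sin 23.44° × sin 164.5° = 0.10630, so δ = +6.102°.
cos h₀ = −tan(-60.4°) tan(+6.102°) = 0.1882, h₀ = 1.3815 rad.
Bracket: h₀ sin ϕ sin δ + cos ϕ cos δ sin h₀ = 1.3815×-0.86949×0.10630 + 0.49394×0.99433×0.98213 = -0.127688 + 0.482363 = 0.354675.
Inverse-square distance factor (a/d)² = 1.0096² = 1.019292.
Q̄ = (S_0/π) × 1.019292 × [bracket] = (1361/π) × 1.019292 × 0.354675 = 156.6 W/m².

Q̄ ≈ 157 W/m²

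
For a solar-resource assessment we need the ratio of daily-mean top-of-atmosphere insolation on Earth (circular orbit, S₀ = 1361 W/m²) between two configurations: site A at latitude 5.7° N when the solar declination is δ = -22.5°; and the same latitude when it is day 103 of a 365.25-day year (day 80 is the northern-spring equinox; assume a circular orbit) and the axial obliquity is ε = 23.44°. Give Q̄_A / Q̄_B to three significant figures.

Q̄_A / Q̄_B ≈ 0.854

— Configuration A (φ=+5.7°):
cos H₀ = −tan(+5.7°) tan(-22.500°) = 0.0413, H₀ = 1.5294 rad.
Bracket: H₀ sin φ sin δ + cos φ cos δ sin H₀ = 1.5294×0.09932×-0.38268 + 0.99506×0.92388×0.99914 = -0.058129 + 0.918525 = 0.860396.
Q̄ = (S₀/π) × [bracket] = (1361/π) × 0.860396 = 372.74 W/m².
— Configuration B (φ=+5.7°):
Solar longitude: λ_s = 360° × (103 − 80)/365.25 = 22.669°.
sin δ = sin 23.44° × sin 22.669° = 0.15331, so δ = +8.819°.
cos H₀ = −tan(+5.7°) tan(+8.819°) = -0.0155, H₀ = 1.5863 rad.
Bracket: H₀ sin φ sin δ + cos φ cos δ sin H₀ = 1.5863×0.09932×0.15331 + 0.99506×0.98818×0.99988 = 0.024154 + 0.983180 = 1.007334.
Q̄ = (S₀/π) × [bracket] = (1361/π) × 1.007334 = 436.40 W/m².
Ratio Q̄_A / Q̄_B = 372.74 / 436.40 = 0.8541.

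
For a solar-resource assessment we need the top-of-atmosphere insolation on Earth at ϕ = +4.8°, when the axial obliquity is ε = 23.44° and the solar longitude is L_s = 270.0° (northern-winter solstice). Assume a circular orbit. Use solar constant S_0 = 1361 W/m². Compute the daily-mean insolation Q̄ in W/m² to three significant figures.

Solar declination: sin δ = sin ε · sin L_s = sin 23.44° × sin 270.0° = -0.39779, so δ = -23.440°.
cos h₀ = −tan(+4.8°) tan(-23.440°) = 0.0364, h₀ = 1.5344 rad.
Bracket: h₀ sin ϕ sin δ + cos ϕ cos δ sin h₀ = 1.5344×0.08368×-0.39779 + 0.99649×0.91748×0.99934 = -0.051076 + 0.913656 = 0.862580.
Q̄ = (S_0/π) × [bracket] = (1361/π) × 0.862580 = 373.7 W/m².

Q̄ ≈ 374 W/m²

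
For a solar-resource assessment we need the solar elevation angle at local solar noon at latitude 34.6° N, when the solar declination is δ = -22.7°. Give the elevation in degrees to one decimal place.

At local noon the hour angle is zero, so the zenith angle equals |φ − δ| = |+34.6° − (-22.700°)| = 57.300°.
Elevation = 90° − 57.300° = 32.7°.

32.7°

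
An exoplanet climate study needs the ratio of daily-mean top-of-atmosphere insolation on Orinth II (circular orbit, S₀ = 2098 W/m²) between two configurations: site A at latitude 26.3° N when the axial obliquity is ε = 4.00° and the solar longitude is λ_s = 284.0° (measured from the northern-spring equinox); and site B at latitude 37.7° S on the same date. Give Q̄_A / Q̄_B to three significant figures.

— Configuration A (φ=+26.3°):
Solar declination: sin δ = sin ε · sin λ_s = sin 4.00° × sin 284.0° = -0.06768, so δ = -3.881°.
cos H₀ = −tan(+26.3°) tan(-3.881°) = 0.0335, H₀ = 1.5373 rad.
Bracket: H₀ sin φ sin δ + cos φ cos δ sin H₀ = 1.5373×0.44307×-0.06768 + 0.89649×0.99771×0.99944 = -0.046099 + 0.893936 = 0.847837.
Q̄ = (S₀/π) × [bracket] = (2098/π) × 0.847837 = 566.20 W/m².
— Configuration B (φ=-37.7°):
cos H₀ = −tan(-37.7°) tan(-3.881°) = -0.0524, H₀ = 1.6233 rad.
Bracket: H₀ sin φ sin δ + cos φ cos δ sin H₀ = 1.6233×-0.61153×-0.06768 + 0.79122×0.99771×0.99862 = 0.067186 + 0.788319 = 0.855505.
Q̄ = (S₀/π) × [bracket] = (2098/π) × 0.855505 = 571.32 W/m².
Ratio Q̄_A / Q̄_B = 566.20 / 571.32 = 0.9910.

Q̄_A / Q̄_B ≈ 0.991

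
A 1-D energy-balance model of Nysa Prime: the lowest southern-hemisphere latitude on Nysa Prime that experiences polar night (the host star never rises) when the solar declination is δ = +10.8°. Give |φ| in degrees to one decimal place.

|φ| = 79.2°

Polar night requires cos H₀ = −tan φ tan δ ≥ 1, i.e. tan φ tan δ ≤ −1.
The boundary is |tan φ| · |tan δ| = 1, so |φ| = 90° − |δ| = 90° − 10.8° = 79.2° in the southern hemisphere.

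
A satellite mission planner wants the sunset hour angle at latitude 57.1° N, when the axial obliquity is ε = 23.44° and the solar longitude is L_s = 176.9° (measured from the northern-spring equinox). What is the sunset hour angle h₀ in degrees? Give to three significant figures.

Solar declination: sin δ = sin ε · sin L_s = sin 23.44° × sin 176.9° = 0.02151, so δ = +1.233°.
cos h₀ = −tan ϕ · tan δ = −tan(+57.1°) × tan(+1.233°) = -0.0333, so h₀ = 1.6041 rad = 91.91°.

h₀ = 91.9°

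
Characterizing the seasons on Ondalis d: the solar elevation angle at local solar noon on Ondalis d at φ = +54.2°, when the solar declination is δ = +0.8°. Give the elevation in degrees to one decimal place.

At local noon the hour angle is zero, so the zenith angle equals |φ − δ| = |+54.2° − (+0.800°)| = 53.400°.
Elevation = 90° − 53.400° = 36.6°.

36.6°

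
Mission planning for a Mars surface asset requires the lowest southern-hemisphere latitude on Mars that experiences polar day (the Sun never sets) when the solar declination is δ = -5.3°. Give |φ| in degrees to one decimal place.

Polar day requires cos H₀ = −tan φ tan δ ≤ −1, i.e. tan φ tan δ ≥ 1.
The boundary is |tan φ| · |tan δ| = 1, so |φ| = 90° − |δ| = 90° − 5.3° = 84.7° in the southern hemisphere.

|φ| = 84.7°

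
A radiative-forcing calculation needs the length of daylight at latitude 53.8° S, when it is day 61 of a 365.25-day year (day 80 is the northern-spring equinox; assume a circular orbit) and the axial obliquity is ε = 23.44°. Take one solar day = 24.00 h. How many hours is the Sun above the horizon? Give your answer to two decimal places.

13.35 h

Solar longitude: L_s = 360° × (61 − 80)/365.25 = -18.727°, i.e. -18.727° + 360° = 341.273°.
sin δ = sin 23.44° × sin 341.273° = -0.12771, so δ = -7.337°.
cos h₀ = −tan ϕ · tan δ = −tan(-53.8°) × tan(-7.337°) = -0.1759, so h₀ = 1.7477 rad = 100.13°.
Daylight = 2h₀/(2π) × 24.00 h = (1.7477/π) × 24.00 = 13.35 h.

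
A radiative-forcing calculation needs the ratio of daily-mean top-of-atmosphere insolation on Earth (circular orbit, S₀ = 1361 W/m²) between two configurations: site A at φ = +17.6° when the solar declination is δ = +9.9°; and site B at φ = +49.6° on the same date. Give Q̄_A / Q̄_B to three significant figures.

Q̄_A / Q̄_B ≈ 1.19

— Configuration A (φ=+17.6°):
cos H₀ = −tan(+17.6°) tan(+9.900°) = -0.0554, H₀ = 1.6262 rad.
Bracket: H₀ sin φ sin δ + cos φ cos δ sin H₀ = 1.6262×0.30237×0.17193 + 0.95319×0.98511×0.99847 = 0.084540 + 0.937560 = 1.022100.
Q̄ = (S₀/π) × [bracket] = (1361/π) × 1.022100 = 442.79 W/m².
— Configuration B (φ=+49.6°):
cos H₀ = −tan(+49.6°) tan(+9.900°) = -0.2051, H₀ = 1.7773 rad.
Bracket: H₀ sin φ sin δ + cos φ cos δ sin H₀ = 1.7773×0.76154×0.17193 + 0.64812×0.98511×0.97875 = 0.232705 + 0.624902 = 0.857607.
Q̄ = (S₀/π) × [bracket] = (1361/π) × 0.857607 = 371.53 W/m².
Ratio Q̄_A / Q̄_B = 442.79 / 371.53 = 1.192.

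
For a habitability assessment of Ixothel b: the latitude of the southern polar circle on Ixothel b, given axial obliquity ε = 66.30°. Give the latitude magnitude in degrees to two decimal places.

23.70°

The polar circle is the lowest latitude that experiences at least one full rotation of continuous darkness at the northern-summer solstice; it lies at |ϕ| = 90° − ε = 90° − 66.30° = 23.70°.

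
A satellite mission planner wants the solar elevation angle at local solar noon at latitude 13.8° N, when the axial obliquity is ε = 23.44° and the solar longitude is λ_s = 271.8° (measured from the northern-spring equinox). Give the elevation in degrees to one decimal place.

52.8°

Solar declination: sin δ = sin ε · sin λ_s = sin 23.44° × sin 271.8° = -0.39759, so δ = -23.428°.
At local noon the hour angle is zero, so the zenith angle equals |φ − δ| = |+13.8° − (-23.428°)| = 37.228°.
Elevation = 90° − 37.228° = 52.8°.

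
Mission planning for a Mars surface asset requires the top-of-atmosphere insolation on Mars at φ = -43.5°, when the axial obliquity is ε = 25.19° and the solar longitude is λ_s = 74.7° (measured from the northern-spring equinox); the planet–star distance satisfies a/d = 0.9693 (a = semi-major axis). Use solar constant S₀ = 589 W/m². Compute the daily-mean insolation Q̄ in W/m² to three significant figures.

Solar declination: sin δ = sin ε · sin λ_s = sin 25.19° × sin 74.7° = 0.41054, so δ = +24.239°.
cos H₀ = −tan(-43.5°) tan(+24.239°) = 0.4272, H₀ = 1.1293 rad.
Bracket: H₀ sin φ sin δ + cos φ cos δ sin H₀ = 1.1293×-0.68835×0.41054 + 0.72537×0.91184×0.90413 = -0.319135 + 0.598011 = 0.278876.
Inverse-square distance factor (a/d)² = 0.9693² = 0.939542.
Q̄ = (S₀/π) × 0.939542 × [bracket] = (589/π) × 0.939542 × 0.278876 = 49.12 W/m².

Q̄ ≈ 49.1 W/m²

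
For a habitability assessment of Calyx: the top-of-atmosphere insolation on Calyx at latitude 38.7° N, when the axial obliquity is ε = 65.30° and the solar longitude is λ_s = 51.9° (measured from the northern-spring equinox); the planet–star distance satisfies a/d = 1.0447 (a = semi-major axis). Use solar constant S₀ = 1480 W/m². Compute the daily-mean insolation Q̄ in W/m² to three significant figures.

Q̄ ≈ 743 W/m²

Solar declination: sin δ = sin ε · sin λ_s = sin 65.30° × sin 51.9° = 0.71494, so δ = +45.638°.
cos H₀ = −tan(+38.7°) tan(+45.638°) = -0.8192, H₀ = 2.5308 rad.
Bracket: H₀ sin φ sin δ + cos φ cos δ sin H₀ = 2.5308×0.62524×0.71494 + 0.78043×0.69919×0.57351 = 1.131291 + 0.312947 = 1.444238.
Inverse-square distance factor (a/d)² = 1.0447² = 1.091398.
Q̄ = (S₀/π) × 1.091398 × [bracket] = (1480/π) × 1.091398 × 1.444238 = 742.6 W/m².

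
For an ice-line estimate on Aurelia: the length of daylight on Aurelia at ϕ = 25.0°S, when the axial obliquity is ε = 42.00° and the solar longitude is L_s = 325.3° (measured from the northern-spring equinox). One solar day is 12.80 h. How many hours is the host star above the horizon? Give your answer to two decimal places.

Solar declination: sin δ = sin ε · sin L_s = sin 42.00° × sin 325.3° = -0.38092, so δ = -22.391°.
cos h₀ = −tan ϕ · tan δ = −tan(-25.0°) × tan(-22.391°) = -0.1921, so h₀ = 1.7641 rad = 101.08°.
Daylight = 2h₀/(2π) × 12.80 h = (1.7641/π) × 12.80 = 7.19 h.

7.19 h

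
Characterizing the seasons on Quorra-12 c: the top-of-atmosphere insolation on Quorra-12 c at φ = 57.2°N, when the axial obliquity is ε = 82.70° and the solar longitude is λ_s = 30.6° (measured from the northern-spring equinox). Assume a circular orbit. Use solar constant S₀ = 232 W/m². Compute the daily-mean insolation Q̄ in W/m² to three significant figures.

Q̄ ≈ 99.4 W/m²

Solar declination: sin δ = sin ε · sin λ_s = sin 82.70° × sin 30.6° = 0.50492, so δ = +30.326°.
cos H₀ = −tan(+57.2°) tan(+30.326°) = -0.9077, H₀ = 2.7085 rad.
Bracket: H₀ sin φ sin δ + cos φ cos δ sin H₀ = 2.7085×0.84057×0.50492 + 0.54171×0.86317×0.41968 = 1.149543 + 0.196237 = 1.345780.
Q̄ = (S₀/π) × [bracket] = (232/π) × 1.345780 = 99.38 W/m².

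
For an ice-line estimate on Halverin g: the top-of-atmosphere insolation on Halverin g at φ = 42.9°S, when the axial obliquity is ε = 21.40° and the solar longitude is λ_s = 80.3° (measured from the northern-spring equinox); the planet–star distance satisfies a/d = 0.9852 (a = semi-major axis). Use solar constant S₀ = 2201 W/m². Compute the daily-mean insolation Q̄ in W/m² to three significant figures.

Solar declination: sin δ = sin ε · sin λ_s = sin 21.40° × sin 80.3° = 0.35966, so δ = +21.079°.
cos H₀ = −tan(-42.9°) tan(+21.079°) = 0.3582, H₀ = 1.2045 rad.
Bracket: H₀ sin φ sin δ + cos φ cos δ sin H₀ = 1.2045×-0.68072×0.35966 + 0.73254×0.93308×0.93365 = -0.294895 + 0.638167 = 0.343272.
Inverse-square distance factor (a/d)² = 0.9852² = 0.970619.
Q̄ = (S₀/π) × 0.970619 × [bracket] = (2201/π) × 0.970619 × 0.343272 = 233.4 W/m².

Q̄ ≈ 233 W/m²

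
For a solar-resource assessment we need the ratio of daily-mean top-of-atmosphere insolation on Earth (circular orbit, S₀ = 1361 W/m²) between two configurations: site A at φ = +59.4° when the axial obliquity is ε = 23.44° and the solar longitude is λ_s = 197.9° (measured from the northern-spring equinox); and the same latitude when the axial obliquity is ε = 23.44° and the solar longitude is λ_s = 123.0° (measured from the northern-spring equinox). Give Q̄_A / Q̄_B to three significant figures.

— Configuration A (φ=+59.4°):
Solar declination: sin δ = sin ε · sin λ_s = sin 23.44° × sin 197.9° = -0.12226, so δ = -7.023°.
cos H₀ = −tan(+59.4°) tan(-7.023°) = 0.2083, H₀ = 1.3610 rad.
Bracket: H₀ sin φ sin δ + cos φ cos δ sin H₀ = 1.3610×0.86074×-0.12226 + 0.50904×0.99250×0.97807 = -0.143224 + 0.494143 = 0.350919.
Q̄ = (S₀/π) × [bracket] = (1361/π) × 0.350919 = 152.03 W/m².
— Configuration B (φ=+59.4°):
Solar declination: sin δ = sin ε · sin λ_s = sin 23.44° × sin 123.0° = 0.33361, so δ = +19.488°.
cos H₀ = −tan(+59.4°) tan(+19.488°) = -0.5984, H₀ = 2.2123 rad.
Bracket: H₀ sin φ sin δ + cos φ cos δ sin H₀ = 2.2123×0.86074×0.33361 + 0.50904×0.94271×0.80120 = 0.635265 + 0.384478 = 1.019743.
Q̄ = (S₀/π) × [bracket] = (1361/π) × 1.019743 = 441.77 W/m².
Ratio Q̄_A / Q̄_B = 152.03 / 441.77 = 0.3441.

Q̄_A / Q̄_B ≈ 0.344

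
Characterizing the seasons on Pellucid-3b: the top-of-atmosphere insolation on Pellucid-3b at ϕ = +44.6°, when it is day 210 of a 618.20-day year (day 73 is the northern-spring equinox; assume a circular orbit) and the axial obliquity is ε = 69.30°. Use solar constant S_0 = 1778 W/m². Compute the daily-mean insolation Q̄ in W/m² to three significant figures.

Solar longitude: L_s = 360° × (210 − 73)/618.20 = 79.780°.
sin δ = sin 69.30° × sin 79.780° = 0.92060, so δ = +67.014°.
cos h₀ = −tan(+44.6°) tan(+67.014°) = -2.3248 ≤ −1 ⇒ polar day, h₀ = π.
Bracket: h₀ sin ϕ sin δ + cos ϕ cos δ sin h₀ = 3.1416×0.70215×0.92060 + 0.71203×0.39050×0.00000 = 2.030728 + 0.000000 = 2.030728.
Q̄ = (S_0/π) × [bracket] = (1778/π) × 2.030728 = 1149 W/m².

Q̄ ≈ 1.15e+03 W/m²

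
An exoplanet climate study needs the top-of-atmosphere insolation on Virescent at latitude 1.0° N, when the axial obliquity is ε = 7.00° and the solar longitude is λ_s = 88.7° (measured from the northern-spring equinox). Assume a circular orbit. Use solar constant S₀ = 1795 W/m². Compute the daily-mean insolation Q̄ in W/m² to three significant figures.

Solar declination: sin δ = sin ε · sin λ_s = sin 7.00° × sin 88.7° = 0.12184, so δ = +6.998°.
cos H₀ = −tan(+1.0°) tan(+6.998°) = -0.0021, H₀ = 1.5729 rad.
Bracket: H₀ sin φ sin δ + cos φ cos δ sin H₀ = 1.5729×0.01745×0.12184 + 0.99985×0.99255×1.00000 = 0.003344 + 0.992401 = 0.995745.
Q̄ = (S₀/π) × [bracket] = (1795/π) × 0.995745 = 568.9 W/m².

Q̄ ≈ 569 W/m²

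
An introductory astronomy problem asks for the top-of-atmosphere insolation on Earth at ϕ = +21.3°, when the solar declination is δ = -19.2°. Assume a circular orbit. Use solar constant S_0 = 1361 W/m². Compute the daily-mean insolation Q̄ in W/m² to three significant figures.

cos h₀ = −tan(+21.3°) tan(-19.200°) = 0.1358, h₀ = 1.4346 rad.
Bracket: h₀ sin ϕ sin δ + cos ϕ cos δ sin h₀ = 1.4346×0.36325×-0.32887 + 0.93169×0.94438×0.99074 = -0.171380 + 0.871722 = 0.700342.
Q̄ = (S_0/π) × [bracket] = (1361/π) × 0.700342 = 303.4 W/m².

Q̄ ≈ 303 W/m²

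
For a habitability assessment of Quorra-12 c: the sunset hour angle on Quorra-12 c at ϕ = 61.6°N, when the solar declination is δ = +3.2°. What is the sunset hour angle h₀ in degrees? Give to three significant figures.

cos h₀ = −tan ϕ · tan δ = −tan(+61.6°) × tan(+3.200°) = -0.1034, so h₀ = 1.6744 rad = 95.94°.

h₀ = 95.9°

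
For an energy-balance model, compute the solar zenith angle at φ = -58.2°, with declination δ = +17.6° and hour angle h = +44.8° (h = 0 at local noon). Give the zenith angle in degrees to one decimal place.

θ_z = 84.3°

cos θ_z = sin φ sin δ + cos φ cos δ cos h = -0.256982 + 0.356410 = 0.099428.
θ_z = arccos(0.099428) = 84.3°.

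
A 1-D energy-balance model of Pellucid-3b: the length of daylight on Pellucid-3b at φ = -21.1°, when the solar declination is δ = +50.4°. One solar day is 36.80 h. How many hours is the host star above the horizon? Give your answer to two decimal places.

12.72 h

cos H₀ = −tan φ · tan δ = −tan(-21.1°) × tan(+50.400°) = 0.4664, so H₀ = 1.0855 rad = 62.20°.
Daylight = 2H₀/(2π) × 36.80 h = (1.0855/π) × 36.80 = 12.72 h.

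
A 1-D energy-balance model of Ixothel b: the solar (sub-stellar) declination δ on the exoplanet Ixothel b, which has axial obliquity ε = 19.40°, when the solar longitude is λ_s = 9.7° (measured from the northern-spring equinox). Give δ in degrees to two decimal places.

δ = +3.21°

sin δ = sin ε · sin λ_s = sin 19.40° × sin 9.7° = 0.055966.
δ = arcsin(0.055966) = +3.21°.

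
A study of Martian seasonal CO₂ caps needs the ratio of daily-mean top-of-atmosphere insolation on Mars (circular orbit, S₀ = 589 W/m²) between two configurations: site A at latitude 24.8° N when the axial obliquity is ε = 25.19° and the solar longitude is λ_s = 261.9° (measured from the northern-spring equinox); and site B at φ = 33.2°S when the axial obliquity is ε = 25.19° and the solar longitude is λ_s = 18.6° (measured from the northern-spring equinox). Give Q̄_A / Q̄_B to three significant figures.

Q̄_A / Q̄_B ≈ 0.789

— Configuration A (φ=+24.8°):
Solar declination: sin δ = sin ε · sin λ_s = sin 25.19° × sin 261.9° = -0.42138, so δ = -24.921°.
cos H₀ = −tan(+24.8°) tan(-24.921°) = 0.2147, H₀ = 1.3544 rad.
Bracket: H₀ sin φ sin δ + cos φ cos δ sin H₀ = 1.3544×0.41945×-0.42138 + 0.90778×0.90689×0.97668 = -0.239387 + 0.804058 = 0.564671.
Q̄ = (S₀/π) × [bracket] = (589/π) × 0.564671 = 105.87 W/m².
— Configuration B (φ=-33.2°):
Solar declination: sin δ = sin ε · sin λ_s = sin 25.19° × sin 18.6° = 0.13576, so δ = +7.802°.
cos H₀ = −tan(-33.2°) tan(+7.802°) = 0.0897, H₀ = 1.4810 rad.
Bracket: H₀ sin φ sin δ + cos φ cos δ sin H₀ = 1.4810×-0.54756×0.13576 + 0.83676×0.99074×0.99597 = -0.110093 + 0.825671 = 0.715578.
Q̄ = (S₀/π) × [bracket] = (589/π) × 0.715578 = 134.16 W/m².
Ratio Q̄_A / Q̄_B = 105.87 / 134.16 = 0.7891.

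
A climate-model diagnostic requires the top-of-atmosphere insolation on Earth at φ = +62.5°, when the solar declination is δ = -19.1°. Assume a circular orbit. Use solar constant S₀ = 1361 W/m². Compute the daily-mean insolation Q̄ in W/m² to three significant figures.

cos H₀ = −tan(+62.5°) tan(-19.100°) = 0.6652, H₀ = 0.8430 rad.
Bracket: H₀ sin φ sin δ + cos φ cos δ sin H₀ = 0.8430×0.88701×-0.32722 + 0.46175×0.94495×0.74667 = -0.244679 + 0.325795 = 0.081116.
Q̄ = (S₀/π) × [bracket] = (1361/π) × 0.081116 = 35.14 W/m².

Q̄ ≈ 35.1 W/m²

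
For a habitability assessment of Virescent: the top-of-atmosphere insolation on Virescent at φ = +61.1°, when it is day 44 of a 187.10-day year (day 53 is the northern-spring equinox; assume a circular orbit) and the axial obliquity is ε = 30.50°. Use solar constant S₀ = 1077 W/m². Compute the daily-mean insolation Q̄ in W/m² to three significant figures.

Q̄ ≈ 98.9 W/m²

Solar longitude: λ_s = 360° × (44 − 53)/187.10 = -17.317°, i.e. -17.317° + 360° = 342.683°.
sin δ = sin 30.50° × sin 342.683° = -0.15107, so δ = -8.689°.
cos H₀ = −tan(+61.1°) tan(-8.689°) = 0.2768, H₀ = 1.2903 rad.
Bracket: H₀ sin φ sin δ + cos φ cos δ sin H₀ = 1.2903×0.87546×-0.15107 + 0.48328×0.98852×0.96091 = -0.170650 + 0.459057 = 0.288407.
Q̄ = (S₀/π) × [bracket] = (1077/π) × 0.288407 = 98.87 W/m².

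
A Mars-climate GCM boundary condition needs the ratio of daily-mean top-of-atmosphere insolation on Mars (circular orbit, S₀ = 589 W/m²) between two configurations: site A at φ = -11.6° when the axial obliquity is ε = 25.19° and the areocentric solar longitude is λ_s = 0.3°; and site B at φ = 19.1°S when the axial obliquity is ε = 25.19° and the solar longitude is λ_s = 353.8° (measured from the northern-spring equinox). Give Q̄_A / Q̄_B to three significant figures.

Q̄_A / Q̄_B ≈ 1.01

— Configuration A (φ=-11.6°):
sin δ = sin 25.19° × sin 0.3° = 0.00223, so δ = +0.128°.
cos H₀ = −tan(-11.6°) tan(+0.128°) = 0.0005, H₀ = 1.5703 rad.
Bracket: H₀ sin φ sin δ + cos φ cos δ sin H₀ = 1.5703×-0.20108×0.00223 + 0.97958×1.00000×1.00000 = -0.000704 + 0.979580 = 0.978876.
Q̄ = (S₀/π) × [bracket] = (589/π) × 0.978876 = 183.52 W/m².
— Configuration B (φ=-19.1°):
Solar declination: sin δ = sin ε · sin λ_s = sin 25.19° × sin 353.8° = -0.04597, so δ = -2.635°.
cos H₀ = −tan(-19.1°) tan(-2.635°) = -0.0159, H₀ = 1.5867 rad.
Bracket: H₀ sin φ sin δ + cos φ cos δ sin H₀ = 1.5867×-0.32722×-0.04597 + 0.94495×0.99894×0.99987 = 0.023868 + 0.943826 = 0.967694.
Q̄ = (S₀/π) × [bracket] = (589/π) × 0.967694 = 181.43 W/m².
Ratio Q̄_A / Q̄_B = 183.52 / 181.43 = 1.012.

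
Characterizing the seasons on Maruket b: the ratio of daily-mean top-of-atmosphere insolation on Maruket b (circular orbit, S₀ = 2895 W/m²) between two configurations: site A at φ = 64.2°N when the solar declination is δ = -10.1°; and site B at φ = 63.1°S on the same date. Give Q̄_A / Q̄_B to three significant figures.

Q̄_A / Q̄_B ≈ 0.292

— Configuration A (φ=+64.2°):
cos H₀ = −tan(+64.2°) tan(-10.100°) = 0.3685, H₀ = 1.1934 rad.
Bracket: H₀ sin φ sin δ + cos φ cos δ sin H₀ = 1.1934×0.90032×-0.17537 + 0.43523×0.98450×0.92964 = -0.188425 + 0.398336 = 0.209911.
Q̄ = (S₀/π) × [bracket] = (2895/π) × 0.209911 = 193.43 W/m².
— Configuration B (φ=-63.1°):
cos H₀ = −tan(-63.1°) tan(-10.100°) = -0.3511, H₀ = 1.9296 rad.
Bracket: H₀ sin φ sin δ + cos φ cos δ sin H₀ = 1.9296×-0.89180×-0.17537 + 0.45243×0.98450×0.93634 = 0.301780 + 0.417062 = 0.718842.
Q̄ = (S₀/π) × [bracket] = (2895/π) × 0.718842 = 662.42 W/m².
Ratio Q̄_A / Q̄_B = 193.43 / 662.42 = 0.2920.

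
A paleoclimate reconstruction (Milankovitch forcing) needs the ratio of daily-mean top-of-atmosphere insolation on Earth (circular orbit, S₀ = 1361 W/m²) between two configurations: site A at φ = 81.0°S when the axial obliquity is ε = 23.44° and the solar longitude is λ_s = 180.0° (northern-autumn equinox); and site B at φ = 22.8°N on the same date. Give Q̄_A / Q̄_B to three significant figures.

Q̄_A / Q̄_B ≈ 0.170

— Configuration A (φ=-81.0°):
Solar declination: sin δ = sin ε · sin λ_s = sin 23.44° × sin 180.0° = 0.00000, so δ = +0.000°.
cos H₀ = −tan(-81.0°) tan(+0.000°) = 0.0000, H₀ = 1.5708 rad.
Bracket: H₀ sin φ sin δ + cos φ cos δ sin H₀ = 1.5708×-0.98769×0.00000 + 0.15643×1.00000×1.00000 = -0.000000 + 0.156430 = 0.156430.
Q̄ = (S₀/π) × [bracket] = (1361/π) × 0.156430 = 67.769 W/m².
— Configuration B (φ=+22.8°):
cos H₀ = −tan(+22.8°) tan(+0.000°) = -0.0000, H₀ = 1.5708 rad.
Bracket: H₀ sin φ sin δ + cos φ cos δ sin H₀ = 1.5708×0.38752×0.00000 + 0.92186×1.00000×1.00000 = 0.000000 + 0.921860 = 0.921860.
Q̄ = (S₀/π) × [bracket] = (1361/π) × 0.921860 = 399.37 W/m².
Ratio Q̄_A / Q̄_B = 67.769 / 399.37 = 0.1697.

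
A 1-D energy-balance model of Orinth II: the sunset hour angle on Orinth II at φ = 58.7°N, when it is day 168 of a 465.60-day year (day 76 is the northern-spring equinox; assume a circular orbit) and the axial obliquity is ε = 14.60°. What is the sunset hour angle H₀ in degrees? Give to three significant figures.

Solar longitude: λ_s = 360° × (168 − 76)/465.60 = 71.134°.
sin δ = sin 14.60° × sin 71.134° = 0.23853, so δ = +13.800°.
cos H₀ = −tan φ · tan δ = −tan(+58.7°) × tan(+13.800°) = -0.4040, so H₀ = 1.9866 rad = 113.83°.

H₀ = 114°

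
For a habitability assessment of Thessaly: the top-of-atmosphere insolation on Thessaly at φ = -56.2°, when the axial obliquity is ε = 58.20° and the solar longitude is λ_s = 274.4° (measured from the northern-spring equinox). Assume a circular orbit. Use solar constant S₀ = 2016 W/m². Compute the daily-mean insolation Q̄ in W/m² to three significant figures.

Solar declination: sin δ = sin ε · sin λ_s = sin 58.20° × sin 274.4° = -0.84739, so δ = -57.929°.
cos H₀ = −tan(-56.2°) tan(-57.929°) = -2.3839 ≤ −1 ⇒ polar day, H₀ = π.
Bracket: H₀ sin φ sin δ + cos φ cos δ sin H₀ = 3.1416×-0.83098×-0.84739 + 0.55630×0.53097×0.00000 = 2.212202 + 0.000000 = 2.212202.
Q̄ = (S₀/π) × [bracket] = (2016/π) × 2.212202 = 1420 W/m².

Q̄ ≈ 1.42e+03 W/m²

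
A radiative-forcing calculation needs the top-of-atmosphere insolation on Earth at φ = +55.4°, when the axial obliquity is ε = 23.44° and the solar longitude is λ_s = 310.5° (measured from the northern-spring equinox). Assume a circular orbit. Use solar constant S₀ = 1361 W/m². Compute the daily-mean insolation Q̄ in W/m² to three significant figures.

Q̄ ≈ 90.3 W/m²

Solar declination: sin δ = sin ε · sin λ_s = sin 23.44° × sin 310.5° = -0.30248, so δ = -17.607°.
cos H₀ = −tan(+55.4°) tan(-17.607°) = 0.4600, H₀ = 1.0928 rad.
Bracket: H₀ sin φ sin δ + cos φ cos δ sin H₀ = 1.0928×0.82314×-0.30248 + 0.56784×0.95316×0.88791 = -0.272089 + 0.480575 = 0.208486.
Q̄ = (S₀/π) × [bracket] = (1361/π) × 0.208486 = 90.32 W/m².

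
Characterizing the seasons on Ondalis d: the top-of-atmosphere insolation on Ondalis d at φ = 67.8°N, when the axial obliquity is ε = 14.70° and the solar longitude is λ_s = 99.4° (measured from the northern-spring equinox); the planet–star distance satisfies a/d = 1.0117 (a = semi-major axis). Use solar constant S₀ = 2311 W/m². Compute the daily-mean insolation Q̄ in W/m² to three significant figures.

Q̄ ≈ 607 W/m²

Solar declination: sin δ = sin ε · sin λ_s = sin 14.70° × sin 99.4° = 0.25035, so δ = +14.498°.
cos H₀ = −tan(+67.8°) tan(+14.498°) = -0.6336, H₀ = 2.2571 rad.
Bracket: H₀ sin φ sin δ + cos φ cos δ sin H₀ = 2.2571×0.92587×0.25035 + 0.37784×0.96816×0.77363 = 0.523177 + 0.283001 = 0.806178.
Inverse-square distance factor (a/d)² = 1.0117² = 1.023537.
Q̄ = (S₀/π) × 1.023537 × [bracket] = (2311/π) × 1.023537 × 0.806178 = 607.0 W/m².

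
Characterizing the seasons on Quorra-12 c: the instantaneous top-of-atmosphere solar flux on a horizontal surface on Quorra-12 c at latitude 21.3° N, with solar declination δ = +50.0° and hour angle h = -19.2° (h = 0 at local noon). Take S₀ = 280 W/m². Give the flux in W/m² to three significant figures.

cos θ_z = sin φ sin δ + cos φ cos δ cos h = 0.278267 + 0.565568 = 0.843835.
Flux = S₀ · cos θ_z = 280 × 0.843835 = 236.3 W/m².

236 W/m²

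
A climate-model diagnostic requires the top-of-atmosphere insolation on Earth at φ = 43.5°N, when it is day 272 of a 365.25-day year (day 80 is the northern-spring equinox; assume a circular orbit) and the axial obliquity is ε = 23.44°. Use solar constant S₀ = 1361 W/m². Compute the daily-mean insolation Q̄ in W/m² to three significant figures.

Solar longitude: λ_s = 360° × (272 − 80)/365.25 = 189.240°.
sin δ = sin 23.44° × sin 189.240° = -0.06387, so δ = -3.662°.
cos H₀ = −tan(+43.5°) tan(-3.662°) = 0.0607, H₀ = 1.5100 rad.
Bracket: H₀ sin φ sin δ + cos φ cos δ sin H₀ = 1.5100×0.68835×-0.06387 + 0.72537×0.99796×0.99815 = -0.066387 + 0.722551 = 0.656164.
Q̄ = (S₀/π) × [bracket] = (1361/π) × 0.656164 = 284.3 W/m².

Q̄ ≈ 284 W/m²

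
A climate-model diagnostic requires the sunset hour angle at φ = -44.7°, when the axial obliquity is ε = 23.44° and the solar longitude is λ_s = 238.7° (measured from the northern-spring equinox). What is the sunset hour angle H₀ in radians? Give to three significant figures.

Solar declination: sin δ = sin ε · sin λ_s = sin 23.44° × sin 238.7° = -0.33989, so δ = -19.870°.
cos H₀ = −tan φ · tan δ = −tan(-44.7°) × tan(-19.870°) = -0.3576, so H₀ = 1.9365 rad = 110.96°.

H₀ = 1.94 rad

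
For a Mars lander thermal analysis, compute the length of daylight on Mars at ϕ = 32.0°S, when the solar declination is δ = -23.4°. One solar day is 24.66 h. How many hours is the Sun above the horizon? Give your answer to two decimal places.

14.48 h

cos h₀ = −tan ϕ · tan δ = −tan(-32.0°) × tan(-23.400°) = -0.2704, so h₀ = 1.8446 rad = 105.69°.
Daylight = 2h₀/(2π) × 24.66 h = (1.8446/π) × 24.66 = 14.48 h.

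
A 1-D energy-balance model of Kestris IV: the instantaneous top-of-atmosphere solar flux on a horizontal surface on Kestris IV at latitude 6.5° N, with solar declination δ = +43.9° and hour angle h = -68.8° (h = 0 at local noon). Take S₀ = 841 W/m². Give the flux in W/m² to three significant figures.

cos θ_z = sin φ sin δ + cos φ cos δ cos h = 0.078495 + 0.258894 = 0.337389.
Flux = S₀ · cos θ_z = 841 × 0.337389 = 283.7 W/m².

284 W/m²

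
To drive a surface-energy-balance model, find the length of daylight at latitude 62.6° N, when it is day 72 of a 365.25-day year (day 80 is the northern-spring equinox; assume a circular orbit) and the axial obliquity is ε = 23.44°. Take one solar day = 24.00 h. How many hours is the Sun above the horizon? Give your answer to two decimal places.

Solar longitude: L_s = 360° × (72 − 80)/365.25 = -7.885°, i.e. -7.885° + 360° = 352.115°.
sin δ = sin 23.44° × sin 352.115° = -0.05457, so δ = -3.128°.
cos h₀ = −tan ϕ · tan δ = −tan(+62.6°) × tan(-3.128°) = 0.1054, so h₀ = 1.4652 rad = 83.95°.
Daylight = 2h₀/(2π) × 24.00 h = (1.4652/π) × 24.00 = 11.19 h.

11.19 h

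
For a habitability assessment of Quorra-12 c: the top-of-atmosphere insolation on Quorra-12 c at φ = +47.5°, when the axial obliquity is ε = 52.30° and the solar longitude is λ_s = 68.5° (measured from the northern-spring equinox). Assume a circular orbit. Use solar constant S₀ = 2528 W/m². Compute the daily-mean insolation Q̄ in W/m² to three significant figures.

Q̄ ≈ 1.37e+03 W/m²

Solar declination: sin δ = sin ε · sin λ_s = sin 52.30° × sin 68.5° = 0.73617, so δ = +47.406°.
cos H₀ = −tan(+47.5°) tan(+47.406°) = -1.1870 ≤ −1 ⇒ polar day, H₀ = π.
Bracket: H₀ sin φ sin δ + cos φ cos δ sin H₀ = 3.1416×0.73728×0.73617 + 0.67559×0.67680×0.00000 = 1.705146 + 0.000000 = 1.705146.
Q̄ = (S₀/π) × [bracket] = (2528/π) × 1.705146 = 1372 W/m².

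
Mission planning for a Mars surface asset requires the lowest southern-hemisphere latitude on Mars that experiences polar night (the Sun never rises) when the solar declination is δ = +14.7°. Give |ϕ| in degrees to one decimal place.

|ϕ| = 75.3°

Polar night requires cos h₀ = −tan ϕ tan δ ≥ 1, i.e. tan ϕ tan δ ≤ −1.
The boundary is |tan ϕ| · |tan δ| = 1, so |ϕ| = 90° − |δ| = 90° − 14.7° = 75.3° in the southern hemisphere.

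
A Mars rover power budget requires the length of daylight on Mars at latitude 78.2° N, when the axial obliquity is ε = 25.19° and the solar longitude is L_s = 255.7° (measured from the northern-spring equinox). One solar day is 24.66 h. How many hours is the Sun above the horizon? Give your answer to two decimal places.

Solar declination: sin δ = sin ε · sin L_s = sin 25.19° × sin 255.7° = -0.41243, so δ = -24.358°.
cos h₀ = −tan ϕ · tan δ = 2.1671 ≥ 1, so the Sun never rises (polar night) and h₀ = 0.
Daylight = 2h₀/(2π) × 24.66 h = (0.0000/π) × 24.66 = 0.00 h.

0.00 h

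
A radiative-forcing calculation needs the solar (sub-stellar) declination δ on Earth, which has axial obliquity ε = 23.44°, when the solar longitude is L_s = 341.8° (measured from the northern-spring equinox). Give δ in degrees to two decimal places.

δ = -7.14°

sin δ = sin ε · sin L_s = sin 23.44° × sin 341.8° = -0.124243.
δ = arcsin(-0.124243) = -7.14°.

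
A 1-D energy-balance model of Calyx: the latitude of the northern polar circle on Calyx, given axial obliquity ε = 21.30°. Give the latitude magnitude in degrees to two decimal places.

The polar circle is the lowest latitude that experiences at least one full rotation of continuous daylight at the northern-summer solstice; it lies at |φ| = 90° − ε = 90° − 21.30° = 68.70°.

68.70°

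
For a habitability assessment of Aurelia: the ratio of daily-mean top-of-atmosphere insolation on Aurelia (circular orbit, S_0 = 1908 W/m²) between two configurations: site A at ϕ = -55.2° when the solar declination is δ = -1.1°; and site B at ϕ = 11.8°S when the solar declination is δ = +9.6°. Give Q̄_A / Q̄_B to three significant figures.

Q̄_A / Q̄_B ≈ 0.653

— Configuration A (ϕ=-55.2°):
cos h₀ = −tan(-55.2°) tan(-1.100°) = -0.0276, h₀ = 1.5984 rad.
Bracket: h₀ sin ϕ sin δ + cos ϕ cos δ sin h₀ = 1.5984×-0.82115×-0.01920 + 0.57071×0.99982×0.99962 = 0.025201 + 0.570390 = 0.595591.
Q̄ = (S_0/π) × [bracket] = (1908/π) × 0.595591 = 361.72 W/m².
— Configuration B (ϕ=-11.8°):
cos h₀ = −tan(-11.8°) tan(+9.600°) = 0.0353, h₀ = 1.5355 rad.
Bracket: h₀ sin ϕ sin δ + cos ϕ cos δ sin h₀ = 1.5355×-0.20450×0.16677 + 0.97887×0.98600×0.99938 = -0.052367 + 0.964567 = 0.912200.
Q̄ = (S_0/π) × [bracket] = (1908/π) × 0.912200 = 554.01 W/m².
Ratio Q̄_A / Q̄_B = 361.72 / 554.01 = 0.6529.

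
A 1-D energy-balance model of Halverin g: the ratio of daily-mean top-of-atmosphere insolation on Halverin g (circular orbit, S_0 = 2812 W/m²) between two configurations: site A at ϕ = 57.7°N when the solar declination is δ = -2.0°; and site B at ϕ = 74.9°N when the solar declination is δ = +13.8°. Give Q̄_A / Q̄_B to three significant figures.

Q̄_A / Q̄_B ≈ 0.669

— Configuration A (ϕ=+57.7°):
cos h₀ = −tan(+57.7°) tan(-2.000°) = 0.0552, h₀ = 1.5155 rad.
Bracket: h₀ sin ϕ sin δ + cos ϕ cos δ sin h₀ = 1.5155×0.84526×-0.03490 + 0.53435×0.99939×0.99847 = -0.044707 + 0.533207 = 0.488500.
Q̄ = (S_0/π) × [bracket] = (2812/π) × 0.488500 = 437.25 W/m².
— Configuration B (ϕ=+74.9°):
cos h₀ = −tan(+74.9°) tan(+13.800°) = -0.9103, h₀ = 2.7149 rad.
Bracket: h₀ sin ϕ sin δ + cos ϕ cos δ sin h₀ = 2.7149×0.96547×0.23853 + 0.26050×0.97113×0.41390 = 0.625224 + 0.104708 = 0.729932.
Q̄ = (S_0/π) × [bracket] = (2812/π) × 0.729932 = 653.35 W/m².
Ratio Q̄_A / Q̄_B = 437.25 / 653.35 = 0.6692.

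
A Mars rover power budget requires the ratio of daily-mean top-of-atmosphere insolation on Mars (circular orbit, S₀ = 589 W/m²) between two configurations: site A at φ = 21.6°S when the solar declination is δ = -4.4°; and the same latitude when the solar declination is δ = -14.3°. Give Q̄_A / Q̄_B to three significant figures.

— Configuration A (φ=-21.6°):
cos H₀ = −tan(-21.6°) tan(-4.400°) = -0.0305, H₀ = 1.6013 rad.
Bracket: H₀ sin φ sin δ + cos φ cos δ sin H₀ = 1.6013×-0.36812×-0.07672 + 0.92978×0.99705×0.99954 = 0.045224 + 0.926611 = 0.971835.
Q̄ = (S₀/π) × [bracket] = (589/π) × 0.971835 = 182.20 W/m².
— Configuration B (φ=-21.6°):
cos H₀ = −tan(-21.6°) tan(-14.300°) = -0.1009, H₀ = 1.6719 rad.
Bracket: H₀ sin φ sin δ + cos φ cos δ sin H₀ = 1.6719×-0.36812×-0.24700 + 0.92978×0.96902×0.99489 = 0.152019 + 0.896371 = 1.048390.
Q̄ = (S₀/π) × [bracket] = (589/π) × 1.048390 = 196.56 W/m².
Ratio Q̄_A / Q̄_B = 182.20 / 196.56 = 0.9269.

Q̄_A / Q̄_B ≈ 0.927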